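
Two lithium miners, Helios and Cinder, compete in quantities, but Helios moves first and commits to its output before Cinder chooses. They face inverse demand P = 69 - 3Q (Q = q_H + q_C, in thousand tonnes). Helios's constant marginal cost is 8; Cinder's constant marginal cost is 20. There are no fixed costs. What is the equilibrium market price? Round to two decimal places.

26.25

Solve by backward induction. Given q_H, the follower Cinder maximises π_C = (69 - 3q_H - 3q_C)q_C - 20q_C.
∂π_C/∂q_C = 49 - 3q_H - 6q_C = 0 gives the reaction function q_C = (49 - 3q_H)/6.
Helios substitutes q_C(q_H) into its own profit: π_H = q_H(69 - 3q_H - (49 - 3q_H)/2) - 8q_H = (89/2 - (3/2)q_H)q_H - 8q_H.
Leader FOC: 73/2 - 3q_H = 0, so q_H = 73/6.
Then q_C = (49 - 3·(73/6))/6 = 25/12.
Total output Q = 57/4, so price P = 69 - 3·(57/4) = 105/4.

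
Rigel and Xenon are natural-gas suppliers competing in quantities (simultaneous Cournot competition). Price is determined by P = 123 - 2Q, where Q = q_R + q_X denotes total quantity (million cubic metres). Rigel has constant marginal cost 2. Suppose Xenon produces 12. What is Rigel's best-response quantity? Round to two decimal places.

24.25

With the rival's output fixed at 12, Rigel's profit is π_R = (123 - 2·12 - 2q_R)q_R - (2q_R) = (99 - 2q_R)q_R - (2q_R).
∂π_R/∂q_R = 97 - 4q_R = 0, so q_R = 97/4.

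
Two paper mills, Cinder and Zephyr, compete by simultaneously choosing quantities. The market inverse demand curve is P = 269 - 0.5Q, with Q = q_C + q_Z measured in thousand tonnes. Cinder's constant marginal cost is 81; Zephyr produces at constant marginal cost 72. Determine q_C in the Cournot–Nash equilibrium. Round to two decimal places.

Cinder's profit: π_C = (269 - 0.5Q)q_C - (81q_C). Setting ∂π_C/∂q_C = 0: 188 - q_C - (1/2)(q_Z) = 0.
Zephyr's first-order condition: 197 - q_Z - (1/2)(q_C) = 0.
So q_C = (188 - (1/2)q_Z) and q_Z = (197 - (1/2)q_C).
Solving the pair: q_C = 358/3, q_Z = 412/3.

119.33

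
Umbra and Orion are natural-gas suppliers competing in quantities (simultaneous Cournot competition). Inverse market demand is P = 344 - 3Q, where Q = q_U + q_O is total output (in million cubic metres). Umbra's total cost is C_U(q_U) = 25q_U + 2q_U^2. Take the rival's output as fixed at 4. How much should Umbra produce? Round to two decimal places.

With the rival's output fixed at 4, Umbra's profit is π_U = (344 - 3·4 - 3q_U)q_U - (25q_U + 2q_U²) = (332 - 3q_U)q_U - (25q_U + 2q_U²).
∂π_U/∂q_U = 307 - 10q_U = 0, so q_U = 307/10.

30.70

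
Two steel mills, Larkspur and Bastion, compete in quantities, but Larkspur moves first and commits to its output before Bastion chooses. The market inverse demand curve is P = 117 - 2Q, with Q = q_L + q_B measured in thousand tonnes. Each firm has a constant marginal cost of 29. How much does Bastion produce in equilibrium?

11

The follower Bastion best-responds to any q_L: π_B = (117 - 2Q)q_B - 29q_B.
Follower FOC: 88 - 2q_L - 4q_B = 0, so q_B(q_L) = (88 - 2q_L)/4.
Larkspur substitutes q_B(q_L) into its own profit: π_L = q_L(117 - 2q_L - (88 - 2q_L)/2) - 29q_L = (73 - q_L)q_L - 29q_L.
The leader's first-order condition 44 - 2q_L = 0 yields q_L = 22.
Then q_B = (88 - 2·22)/4 = 11.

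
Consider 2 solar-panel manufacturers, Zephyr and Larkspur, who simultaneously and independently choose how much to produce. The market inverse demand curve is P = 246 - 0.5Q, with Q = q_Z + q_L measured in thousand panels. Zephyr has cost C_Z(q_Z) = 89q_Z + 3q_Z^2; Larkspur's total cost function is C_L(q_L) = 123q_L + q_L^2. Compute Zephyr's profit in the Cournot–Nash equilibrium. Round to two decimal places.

1363.14

Zephyr's profit: π_Z = (246 - 0.5Q)q_Z - (89q_Z + 3q_Z²). Setting ∂π_Z/∂q_Z = 0: 157 - 7q_Z - (1/2)(q_L) = 0.
Larkspur's profit: π_L = (246 - 0.5Q)q_L - (123q_L + q_L²). Setting ∂π_L/∂q_L = 0: 123 - 3q_L - (1/2)(q_Z) = 0.
So q_Z = (157 - (1/2)q_L)/7 and q_L = (123 - (1/2)q_Z)/3.
Substituting one into the other gives q_Z = 1638/83 and q_L = 37.7108.
Price P = 246 - (1/2)·57.4458 = 217.2771.
Zephyr's profit: 217.2771·(1638/83) - 89·(1638/83) - 3(1638/83)² = 1363.1375.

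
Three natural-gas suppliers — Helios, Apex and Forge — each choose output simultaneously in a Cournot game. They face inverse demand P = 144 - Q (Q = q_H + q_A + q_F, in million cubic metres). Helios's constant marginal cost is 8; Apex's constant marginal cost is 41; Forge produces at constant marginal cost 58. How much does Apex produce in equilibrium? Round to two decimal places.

Helios's profit: π_H = (144 - Q)q_H - (8q_H). Setting ∂π_H/∂q_H = 0: 136 - 2q_H - (q_A + q_F) = 0.
Apex's first-order condition: 103 - 2q_A - (q_H + q_F) = 0.
Forge's first-order condition: 86 - 2q_F - (q_H + q_A) = 0.
Adding the 3 conditions: 325 − 2Q − 2Q = 0, i.e. Q = 325/4.
Back-substituting: q_H = (136 − 325/4) = 219/4, q_A = (103 − 325/4) = 87/4, q_F = (86 − 325/4) = 19/4.

21.75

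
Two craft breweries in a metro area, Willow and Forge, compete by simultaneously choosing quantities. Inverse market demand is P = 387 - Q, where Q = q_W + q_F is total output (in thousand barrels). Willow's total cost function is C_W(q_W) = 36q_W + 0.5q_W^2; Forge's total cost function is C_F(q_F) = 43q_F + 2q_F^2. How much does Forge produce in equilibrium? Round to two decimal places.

Willow's profit: π_W = (387 - Q)q_W - (36q_W + (1/2)q_W²). Setting ∂π_W/∂q_W = 0: 351 - 3q_W - (q_F) = 0.
Forge's profit: π_F = (387 - Q)q_F - (43q_F + 2q_F²). Setting ∂π_F/∂q_F = 0: 344 - 6q_F - (q_W) = 0.
So q_W = (351 - q_F)/3 and q_F = (344 - q_W)/6.
Substituting one into the other gives q_W = 1762/17 and q_F = 681/17.

40.06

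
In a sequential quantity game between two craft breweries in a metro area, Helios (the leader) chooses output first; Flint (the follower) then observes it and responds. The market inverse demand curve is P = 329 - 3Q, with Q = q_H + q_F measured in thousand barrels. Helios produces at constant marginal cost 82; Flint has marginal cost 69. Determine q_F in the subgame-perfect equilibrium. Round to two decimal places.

23.83

The follower Flint best-responds to any q_H: π_F = (329 - 3Q)q_F - 69q_F.
Follower FOC: 260 - 3q_H - 6q_F = 0, so q_F(q_H) = (260 - 3q_H)/6.
Helios substitutes q_F(q_H) into its own profit: π_H = q_H(329 - 3q_H - (260 - 3q_H)/2) - 82q_H = (199 - (3/2)q_H)q_H - 82q_H.
The leader's first-order condition 117 - 3q_H = 0 yields q_H = 39.
Then q_F = (260 - 3·39)/6 = 143/6.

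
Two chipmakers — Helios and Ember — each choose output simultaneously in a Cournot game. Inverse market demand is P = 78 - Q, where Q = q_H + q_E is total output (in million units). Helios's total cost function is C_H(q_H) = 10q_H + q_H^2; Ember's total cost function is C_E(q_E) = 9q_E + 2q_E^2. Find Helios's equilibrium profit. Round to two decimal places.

Helios's profit: π_H = (78 - Q)q_H - (10q_H + q_H²). Setting ∂π_H/∂q_H = 0: 68 - 4q_H - (q_E) = 0.
Ember's first-order condition: 69 - 6q_E - (q_H) = 0.
Rearranging gives the reaction functions q_H = (68 - q_E)/4 and q_E = (69 - q_H)/6.
Solving the pair: q_H = 339/23, q_E = 208/23.
Price P = 78 - 547/23 = 1247/23.
Helios's profit: (1247/23)·(339/23) - 10·(339/23) - (339/23)² = 434.4839.

434.48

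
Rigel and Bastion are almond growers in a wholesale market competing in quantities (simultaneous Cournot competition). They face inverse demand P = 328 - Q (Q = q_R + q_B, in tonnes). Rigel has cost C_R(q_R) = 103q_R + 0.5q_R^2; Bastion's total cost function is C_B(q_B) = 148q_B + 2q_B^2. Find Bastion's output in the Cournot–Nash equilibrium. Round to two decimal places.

18.53

Rigel's profit: π_R = (328 - Q)q_R - (103q_R + (1/2)q_R²). Setting ∂π_R/∂q_R = 0: 225 - 3q_R - (q_B) = 0.
Bastion's first-order condition: 180 - 6q_B - (q_R) = 0.
So q_R = (225 - q_B)/3 and q_B = (180 - q_R)/6.
Solving the pair: q_R = 1170/17, q_B = 315/17.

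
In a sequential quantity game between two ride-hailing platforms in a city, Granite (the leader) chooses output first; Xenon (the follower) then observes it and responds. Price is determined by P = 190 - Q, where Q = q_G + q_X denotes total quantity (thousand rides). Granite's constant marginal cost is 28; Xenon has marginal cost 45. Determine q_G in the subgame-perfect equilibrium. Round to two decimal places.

89.50

Solve by backward induction. Given q_G, the follower Xenon maximises π_X = (190 - q_G - q_X)q_X - 45q_X.
∂π_X/∂q_X = 145 - q_G - 2q_X = 0 gives the reaction function q_X = (145 - q_G)/2.
Granite substitutes q_X(q_G) into its own profit: π_G = q_G(190 - q_G - (145 - q_G)/2) - 28q_G = (235/2 - (1/2)q_G)q_G - 28q_G.
The leader's first-order condition 179/2 - q_G = 0 yields q_G = 179/2.
Then q_X = (145 - 179/2)/2 = 111/4.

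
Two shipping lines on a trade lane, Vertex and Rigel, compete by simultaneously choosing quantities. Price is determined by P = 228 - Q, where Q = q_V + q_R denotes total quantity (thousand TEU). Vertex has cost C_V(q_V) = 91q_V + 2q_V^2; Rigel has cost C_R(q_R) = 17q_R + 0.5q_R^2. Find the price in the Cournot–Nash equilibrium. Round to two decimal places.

149.82

Vertex's profit: π_V = (228 - Q)q_V - (91q_V + 2q_V²). Setting ∂π_V/∂q_V = 0: 137 - 6q_V - (q_R) = 0.
Rigel's first-order condition: 211 - 3q_R - (q_V) = 0.
Best responses: q_V = (137 - q_R)/6, q_R = (211 - q_V)/3.
Solving the pair: q_V = 200/17, q_R = 1129/17.
Total output Q = 1329/17, so price P = 228 - 1329/17 = 149.8235.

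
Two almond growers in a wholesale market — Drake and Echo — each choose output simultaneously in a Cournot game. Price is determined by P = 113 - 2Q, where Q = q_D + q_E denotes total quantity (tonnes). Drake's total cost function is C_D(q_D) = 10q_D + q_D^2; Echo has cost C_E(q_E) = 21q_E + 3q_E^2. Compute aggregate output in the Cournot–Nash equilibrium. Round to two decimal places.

Drake's profit: π_D = (113 - 2Q)q_D - (10q_D + q_D²). Setting ∂π_D/∂q_D = 0: 103 - 6q_D - 2(q_E) = 0.
Echo's first-order condition: 92 - 10q_E - 2(q_D) = 0.
Best responses: q_D = (103 - 2q_E)/6, q_E = (92 - 2q_D)/10.
Substituting one into the other gives q_D = 423/28 and q_E = 173/28.
Total output Q = 423/28 + 173/28 = 149/7.

21.29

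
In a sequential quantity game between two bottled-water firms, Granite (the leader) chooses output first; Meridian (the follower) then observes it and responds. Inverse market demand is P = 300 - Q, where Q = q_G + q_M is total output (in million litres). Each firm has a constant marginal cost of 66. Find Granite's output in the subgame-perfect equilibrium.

117

Solve by backward induction. Given q_G, the follower Meridian maximises π_M = (300 - q_G - q_M)q_M - 66q_M.
Follower FOC: 234 - q_G - 2q_M = 0, so q_M(q_G) = (234 - q_G)/2.
The leader anticipates this reaction. Substituting into P = 300 - Q gives P = 183 - (1/2)q_G, so π_G = (183 - (1/2)q_G)q_G - 66q_G.
The leader's first-order condition 117 - q_G = 0 yields q_G = 117.
Then q_M = (234 - 117)/2 = 117/2.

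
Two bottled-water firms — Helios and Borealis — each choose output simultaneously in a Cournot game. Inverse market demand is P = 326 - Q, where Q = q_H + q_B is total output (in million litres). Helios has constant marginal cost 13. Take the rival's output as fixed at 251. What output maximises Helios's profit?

With the rival's output fixed at 251, Helios's profit is π_H = (326 - 251 - q_H)q_H - (13q_H) = (75 - q_H)q_H - (13q_H).
∂π_H/∂q_H = 62 - 2q_H = 0, so q_H = 31.

31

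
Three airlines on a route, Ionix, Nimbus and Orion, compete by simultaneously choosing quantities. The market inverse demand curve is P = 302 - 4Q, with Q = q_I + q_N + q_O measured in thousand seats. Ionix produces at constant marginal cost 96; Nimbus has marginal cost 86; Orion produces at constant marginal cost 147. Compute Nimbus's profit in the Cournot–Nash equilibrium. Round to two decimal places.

1287.02

Ionix's profit: π_I = (302 - 4Q)q_I - (96q_I). Setting ∂π_I/∂q_I = 0: 206 - 8q_I - 4(q_N + q_O) = 0.
Nimbus's profit: π_N = (302 - 4Q)q_N - (86q_N). Setting ∂π_N/∂q_N = 0: 216 - 8q_N - 4(q_I + q_O) = 0.
Orion's first-order condition: 155 - 8q_O - 4(q_I + q_N) = 0.
Adding the 3 conditions: 577 − 8Q − 8Q = 0, i.e. Q = 577/16.
Back-substituting: q_I = (206 − 577/4)/4 = 247/16, q_N = (216 − 577/4)/4 = 287/16, q_O = (155 − 577/4)/4 = 43/16.
Price P = 302 - 4·(577/16) = 631/4.
Nimbus's profit: (631/4 - 86)·(287/16) = 1287.0156.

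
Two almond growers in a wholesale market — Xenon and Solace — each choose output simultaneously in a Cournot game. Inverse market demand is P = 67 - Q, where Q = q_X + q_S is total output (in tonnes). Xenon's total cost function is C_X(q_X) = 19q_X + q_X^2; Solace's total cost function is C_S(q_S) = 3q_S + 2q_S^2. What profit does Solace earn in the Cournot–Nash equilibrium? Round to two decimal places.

245.35

Xenon's profit: π_X = (67 - Q)q_X - (19q_X + q_X²). Setting ∂π_X/∂q_X = 0: 48 - 4q_X - (q_S) = 0.
Solace's first-order condition: 64 - 6q_S - (q_X) = 0.
So q_X = (48 - q_S)/4 and q_S = (64 - q_X)/6.
Solving the pair: q_X = 224/23, q_S = 208/23.
Price P = 67 - 432/23 = 1109/23.
Solace's profit: (1109/23)·(208/23) - 3·(208/23) - 2(208/23)² = 245.3535.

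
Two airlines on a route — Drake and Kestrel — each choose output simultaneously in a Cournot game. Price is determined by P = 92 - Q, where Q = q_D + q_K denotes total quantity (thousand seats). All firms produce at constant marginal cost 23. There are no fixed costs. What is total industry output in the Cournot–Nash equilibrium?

46

Each firm earns π_i = (92 - Q)q_i - 23q_i.
First-order condition (treating rivals' output as given): 69 - 2q_i - q_j = 0.
With identical firms every q_j equals q_i, so q_j = q_i and 69 = 3q_i, giving q_i = 23.
Total output Q = 23 + 23 = 46.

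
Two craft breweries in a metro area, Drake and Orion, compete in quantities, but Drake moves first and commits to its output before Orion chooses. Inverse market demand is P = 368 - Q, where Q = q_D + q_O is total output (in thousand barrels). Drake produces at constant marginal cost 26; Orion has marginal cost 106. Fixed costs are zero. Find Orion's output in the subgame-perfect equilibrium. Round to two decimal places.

25.50

Solve by backward induction. Given q_D, the follower Orion maximises π_O = (368 - q_D - q_O)q_O - 106q_O.
Setting the follower's marginal profit to zero, 262 - q_D - 2q_O = 0, i.e. q_O = (262 - q_D)/2.
Drake substitutes q_O(q_D) into its own profit: π_D = q_D(368 - q_D - (262 - q_D)/2) - 26q_D = (237 - (1/2)q_D)q_D - 26q_D.
The leader's first-order condition 211 - q_D = 0 yields q_D = 211.
Then q_O = (262 - 211)/2 = 51/2.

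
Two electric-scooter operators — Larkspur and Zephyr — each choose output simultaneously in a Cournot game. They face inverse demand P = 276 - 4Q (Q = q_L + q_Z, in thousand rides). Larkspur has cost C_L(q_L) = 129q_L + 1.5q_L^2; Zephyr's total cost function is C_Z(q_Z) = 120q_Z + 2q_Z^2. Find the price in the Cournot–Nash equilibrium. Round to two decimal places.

Larkspur's profit: π_L = (276 - 4Q)q_L - (129q_L + (3/2)q_L²). Setting ∂π_L/∂q_L = 0: 147 - 11q_L - 4(q_Z) = 0.
Zephyr's profit: π_Z = (276 - 4Q)q_Z - (120q_Z + 2q_Z²). Setting ∂π_Z/∂q_Z = 0: 156 - 12q_Z - 4(q_L) = 0.
So q_L = (147 - 4q_Z)/11 and q_Z = (156 - 4q_L)/12.
Solving the pair: q_L = 285/29, q_Z = 282/29.
Total output Q = 567/29, so price P = 276 - 4·(567/29) = 197.7931.

197.79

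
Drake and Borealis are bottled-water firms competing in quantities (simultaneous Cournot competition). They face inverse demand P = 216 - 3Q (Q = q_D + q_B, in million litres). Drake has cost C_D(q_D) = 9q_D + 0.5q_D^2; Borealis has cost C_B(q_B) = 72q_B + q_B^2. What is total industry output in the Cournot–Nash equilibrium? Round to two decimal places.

Drake's profit: π_D = (216 - 3Q)q_D - (9q_D + (1/2)q_D²). Setting ∂π_D/∂q_D = 0: 207 - 7q_D - 3(q_B) = 0.
Borealis's first-order condition: 144 - 8q_B - 3(q_D) = 0.
Rearranging gives the reaction functions q_D = (207 - 3q_B)/7 and q_B = (144 - 3q_D)/8.
Solving the pair: q_D = 1224/47, q_B = 387/47.
Total output Q = 1224/47 + 387/47 = 1611/47.

34.28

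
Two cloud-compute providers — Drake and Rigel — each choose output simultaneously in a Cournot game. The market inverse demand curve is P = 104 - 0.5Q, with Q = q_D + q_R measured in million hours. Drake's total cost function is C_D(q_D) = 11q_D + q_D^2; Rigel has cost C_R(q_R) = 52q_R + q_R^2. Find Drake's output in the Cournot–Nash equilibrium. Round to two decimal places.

28.91

Drake's profit: π_D = (104 - 0.5Q)q_D - (11q_D + q_D²). Setting ∂π_D/∂q_D = 0: 93 - 3q_D - (1/2)(q_R) = 0.
Rigel's first-order condition: 52 - 3q_R - (1/2)(q_D) = 0.
So q_D = (93 - (1/2)q_R)/3 and q_R = (52 - (1/2)q_D)/3.
Solving the pair: q_D = 1012/35, q_R = 438/35.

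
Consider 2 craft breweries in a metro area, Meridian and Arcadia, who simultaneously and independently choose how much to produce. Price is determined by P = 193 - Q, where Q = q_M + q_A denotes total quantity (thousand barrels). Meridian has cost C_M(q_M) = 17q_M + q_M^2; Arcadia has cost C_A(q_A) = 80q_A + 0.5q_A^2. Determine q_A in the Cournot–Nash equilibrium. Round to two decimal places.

25.09

Meridian's profit: π_M = (193 - Q)q_M - (17q_M + q_M²). Setting ∂π_M/∂q_M = 0: 176 - 4q_M - (q_A) = 0.
Arcadia's profit: π_A = (193 - Q)q_A - (80q_A + (1/2)q_A²). Setting ∂π_A/∂q_A = 0: 113 - 3q_A - (q_M) = 0.
Rearranging gives the reaction functions q_M = (176 - q_A)/4 and q_A = (113 - q_M)/3.
Substituting one into the other gives q_M = 415/11 and q_A = 276/11.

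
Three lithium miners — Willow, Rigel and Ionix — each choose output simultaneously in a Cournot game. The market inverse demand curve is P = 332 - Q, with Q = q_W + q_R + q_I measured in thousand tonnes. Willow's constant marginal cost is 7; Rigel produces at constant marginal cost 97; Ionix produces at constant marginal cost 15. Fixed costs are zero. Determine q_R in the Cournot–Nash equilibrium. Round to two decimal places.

Willow's profit: π_W = (332 - Q)q_W - (7q_W). Setting ∂π_W/∂q_W = 0: 325 - 2q_W - (q_R + q_I) = 0.
Rigel's profit: π_R = (332 - Q)q_R - (97q_R). Setting ∂π_R/∂q_R = 0: 235 - 2q_R - (q_W + q_I) = 0.
Ionix's profit: π_I = (332 - Q)q_I - (15q_I). Setting ∂π_I/∂q_I = 0: 317 - 2q_I - (q_W + q_R) = 0.
Summing all 3 equations gives 877 − 4Q = 0, hence Q = 877/4.
Back-substituting: q_W = (325 − 877/4) = 423/4, q_R = (235 − 877/4) = 63/4, q_I = (317 − 877/4) = 391/4.

15.75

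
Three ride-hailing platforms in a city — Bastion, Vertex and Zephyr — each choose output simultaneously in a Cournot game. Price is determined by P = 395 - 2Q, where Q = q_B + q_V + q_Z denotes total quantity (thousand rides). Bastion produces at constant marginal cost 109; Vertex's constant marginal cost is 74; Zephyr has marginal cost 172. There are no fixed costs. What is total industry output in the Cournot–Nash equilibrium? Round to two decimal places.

103.75

Bastion's profit: π_B = (395 - 2Q)q_B - (109q_B). Setting ∂π_B/∂q_B = 0: 286 - 4q_B - 2(q_V + q_Z) = 0.
Vertex's profit: π_V = (395 - 2Q)q_V - (74q_V). Setting ∂π_V/∂q_V = 0: 321 - 4q_V - 2(q_B + q_Z) = 0.
Zephyr's profit: π_Z = (395 - 2Q)q_Z - (172q_Z). Setting ∂π_Z/∂q_Z = 0: 223 - 4q_Z - 2(q_B + q_V) = 0.
Adding the 3 first-order conditions: 830 − 8Q = 0, so Q = 415/4.
Back-substituting: q_B = (286 − 415/2)/2 = 157/4, q_V = (321 − 415/2)/2 = 227/4, q_Z = (223 − 415/2)/2 = 31/4.
Total output Q = 157/4 + 227/4 + 31/4 = 415/4.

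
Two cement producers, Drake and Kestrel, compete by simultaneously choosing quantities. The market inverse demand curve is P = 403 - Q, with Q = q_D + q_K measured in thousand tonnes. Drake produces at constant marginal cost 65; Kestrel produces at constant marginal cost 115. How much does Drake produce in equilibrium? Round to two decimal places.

Drake's profit: π_D = (403 - Q)q_D - (65q_D). Setting ∂π_D/∂q_D = 0: 338 - 2q_D - (q_K) = 0.
Kestrel's profit: π_K = (403 - Q)q_K - (115q_K). Setting ∂π_K/∂q_K = 0: 288 - 2q_K - (q_D) = 0.
Rearranging gives the reaction functions q_D = (338 - q_K)/2 and q_K = (288 - q_D)/2.
Substituting one into the other gives q_D = 388/3 and q_K = 238/3.

129.33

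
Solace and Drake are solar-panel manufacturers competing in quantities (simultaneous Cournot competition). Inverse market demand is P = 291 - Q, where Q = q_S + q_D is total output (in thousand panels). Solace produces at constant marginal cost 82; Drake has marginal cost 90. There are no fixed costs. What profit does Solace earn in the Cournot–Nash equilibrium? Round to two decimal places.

Solace's profit: π_S = (291 - Q)q_S - (82q_S). Setting ∂π_S/∂q_S = 0: 209 - 2q_S - (q_D) = 0.
Drake's profit: π_D = (291 - Q)q_D - (90q_D). Setting ∂π_D/∂q_D = 0: 201 - 2q_D - (q_S) = 0.
So q_S = (209 - q_D)/2 and q_D = (201 - q_S)/2.
Substituting one into the other gives q_S = 217/3 and q_D = 193/3.
Price P = 291 - 410/3 = 463/3.
Solace's profit: (463/3 - 82)·(217/3) = 5232.1111.

5232.11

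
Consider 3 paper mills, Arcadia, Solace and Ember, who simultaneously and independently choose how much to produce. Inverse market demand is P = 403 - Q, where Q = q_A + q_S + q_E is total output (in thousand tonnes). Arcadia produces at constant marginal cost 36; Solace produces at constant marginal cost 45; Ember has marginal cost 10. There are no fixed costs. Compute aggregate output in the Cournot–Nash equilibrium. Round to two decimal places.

279.50

Arcadia's profit: π_A = (403 - Q)q_A - (36q_A). Setting ∂π_A/∂q_A = 0: 367 - 2q_A - (q_S + q_E) = 0.
Solace's profit: π_S = (403 - Q)q_S - (45q_S). Setting ∂π_S/∂q_S = 0: 358 - 2q_S - (q_A + q_E) = 0.
Ember's profit: π_E = (403 - Q)q_E - (10q_E). Setting ∂π_E/∂q_E = 0: 393 - 2q_E - (q_A + q_S) = 0.
Adding the 3 conditions: 1118 − 2Q − 2Q = 0, i.e. Q = 559/2.
Back-substituting: q_A = (367 − 559/2) = 175/2, q_S = (358 − 559/2) = 157/2, q_E = (393 − 559/2) = 227/2.
Total output Q = 175/2 + 157/2 + 227/2 = 559/2.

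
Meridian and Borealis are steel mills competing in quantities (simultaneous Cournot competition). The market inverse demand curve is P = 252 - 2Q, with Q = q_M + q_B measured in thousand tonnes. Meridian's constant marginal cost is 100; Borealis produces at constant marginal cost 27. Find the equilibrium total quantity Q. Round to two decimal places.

62.83

Meridian's profit: π_M = (252 - 2Q)q_M - (100q_M). Setting ∂π_M/∂q_M = 0: 152 - 4q_M - 2(q_B) = 0.
Borealis's first-order condition: 225 - 4q_B - 2(q_M) = 0.
Best responses: q_M = (152 - 2q_B)/4, q_B = (225 - 2q_M)/4.
Substituting one into the other gives q_M = 79/6 and q_B = 149/3.
Total output Q = 79/6 + 149/3 = 377/6.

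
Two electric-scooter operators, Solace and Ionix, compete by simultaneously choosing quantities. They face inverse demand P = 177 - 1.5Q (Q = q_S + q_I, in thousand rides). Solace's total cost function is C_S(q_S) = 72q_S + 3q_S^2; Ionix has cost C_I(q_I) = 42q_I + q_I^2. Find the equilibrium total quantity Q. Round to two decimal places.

32.28

Solace's profit: π_S = (177 - 1.5Q)q_S - (72q_S + 3q_S²). Setting ∂π_S/∂q_S = 0: 105 - 9q_S - (3/2)(q_I) = 0.
Ionix's first-order condition: 135 - 5q_I - (3/2)(q_S) = 0.
Best responses: q_S = (105 - (3/2)q_I)/9, q_I = (135 - (3/2)q_S)/5.
Substituting one into the other gives q_S = 430/57 and q_I = 470/19.
Total output Q = 430/57 + 470/19 = 1840/57.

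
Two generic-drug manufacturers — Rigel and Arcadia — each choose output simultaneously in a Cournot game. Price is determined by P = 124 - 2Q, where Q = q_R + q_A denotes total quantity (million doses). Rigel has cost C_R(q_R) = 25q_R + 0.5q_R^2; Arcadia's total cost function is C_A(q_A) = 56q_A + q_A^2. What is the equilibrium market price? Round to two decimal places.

77.85

Rigel's profit: π_R = (124 - 2Q)q_R - (25q_R + (1/2)q_R²). Setting ∂π_R/∂q_R = 0: 99 - 5q_R - 2(q_A) = 0.
Arcadia's first-order condition: 68 - 6q_A - 2(q_R) = 0.
Rearranging gives the reaction functions q_R = (99 - 2q_A)/5 and q_A = (68 - 2q_R)/6.
Substituting one into the other gives q_R = 229/13 and q_A = 71/13.
Total output Q = 300/13, so price P = 124 - 2·(300/13) = 1012/13.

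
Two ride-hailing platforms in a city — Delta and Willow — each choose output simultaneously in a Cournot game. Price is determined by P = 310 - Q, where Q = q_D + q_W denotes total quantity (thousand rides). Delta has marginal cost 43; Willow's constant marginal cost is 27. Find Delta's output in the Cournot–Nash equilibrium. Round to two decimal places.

Delta's profit: π_D = (310 - Q)q_D - (43q_D). Setting ∂π_D/∂q_D = 0: 267 - 2q_D - (q_W) = 0.
Willow's profit: π_W = (310 - Q)q_W - (27q_W). Setting ∂π_W/∂q_W = 0: 283 - 2q_W - (q_D) = 0.
Rearranging gives the reaction functions q_D = (267 - q_W)/2 and q_W = (283 - q_D)/2.
Solving the pair: q_D = 251/3, q_W = 299/3.

83.67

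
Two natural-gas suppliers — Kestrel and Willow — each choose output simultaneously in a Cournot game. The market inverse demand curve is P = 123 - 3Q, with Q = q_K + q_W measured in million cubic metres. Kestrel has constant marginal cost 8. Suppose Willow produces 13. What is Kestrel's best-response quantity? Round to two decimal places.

With the rival's output fixed at 13, Kestrel's profit is π_K = (123 - 3·13 - 3q_K)q_K - (8q_K) = (84 - 3q_K)q_K - (8q_K).
∂π_K/∂q_K = 76 - 6q_K = 0, so q_K = 38/3.

12.67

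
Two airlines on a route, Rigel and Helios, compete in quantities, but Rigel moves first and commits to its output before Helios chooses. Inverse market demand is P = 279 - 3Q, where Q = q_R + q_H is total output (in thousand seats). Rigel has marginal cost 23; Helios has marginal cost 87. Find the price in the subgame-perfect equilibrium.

103

Solve by backward induction. Given q_R, the follower Helios maximises π_H = (279 - 3q_R - 3q_H)q_H - 87q_H.
Follower FOC: 192 - 3q_R - 6q_H = 0, so q_H(q_R) = (192 - 3q_R)/6.
Rigel substitutes q_H(q_R) into its own profit: π_R = q_R(279 - 3q_R - (192 - 3q_R)/2) - 23q_R = (183 - (3/2)q_R)q_R - 23q_R.
The leader's first-order condition 160 - 3q_R = 0 yields q_R = 160/3.
Then q_H = (192 - 3·(160/3))/6 = 16/3.
Total output Q = 176/3, so price P = 279 - 3·(176/3) = 103.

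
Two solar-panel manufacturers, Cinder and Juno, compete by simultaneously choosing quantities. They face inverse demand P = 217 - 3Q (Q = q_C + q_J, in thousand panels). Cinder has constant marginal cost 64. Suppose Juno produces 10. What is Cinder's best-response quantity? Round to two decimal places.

With the rival's output fixed at 10, Cinder's profit is π_C = (217 - 3·10 - 3q_C)q_C - (64q_C) = (187 - 3q_C)q_C - (64q_C).
∂π_C/∂q_C = 123 - 6q_C = 0, so q_C = 41/2.

20.50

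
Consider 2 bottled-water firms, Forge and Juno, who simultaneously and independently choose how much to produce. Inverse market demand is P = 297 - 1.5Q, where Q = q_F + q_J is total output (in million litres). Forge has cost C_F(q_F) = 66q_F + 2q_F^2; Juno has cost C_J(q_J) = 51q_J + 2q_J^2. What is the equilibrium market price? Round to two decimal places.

Forge's profit: π_F = (297 - 1.5Q)q_F - (66q_F + 2q_F²). Setting ∂π_F/∂q_F = 0: 231 - 7q_F - (3/2)(q_J) = 0.
Juno's profit: π_J = (297 - 1.5Q)q_J - (51q_J + 2q_J²). Setting ∂π_J/∂q_J = 0: 246 - 7q_J - (3/2)(q_F) = 0.
Best responses: q_F = (231 - (3/2)q_J)/7, q_J = (246 - (3/2)q_F)/7.
Solving the pair: q_F = 26.6952, q_J = 29.4225.
Total output Q = 954/17, so price P = 297 - (3/2)·(954/17) = 212.8235.

212.82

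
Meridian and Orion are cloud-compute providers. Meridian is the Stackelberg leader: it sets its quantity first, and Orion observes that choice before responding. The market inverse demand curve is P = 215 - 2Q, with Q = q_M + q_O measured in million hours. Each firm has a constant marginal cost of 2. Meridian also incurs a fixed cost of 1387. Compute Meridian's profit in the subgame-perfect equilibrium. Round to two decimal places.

1448.56

Solve by backward induction. Given q_M, the follower Orion maximises π_O = (215 - 2q_M - 2q_O)q_O - 2q_O.
Follower FOC: 213 - 2q_M - 4q_O = 0, so q_O(q_M) = (213 - 2q_M)/4.
The leader anticipates this reaction. Substituting into P = 215 - 2Q gives P = 217/2 - q_M, so π_M = (217/2 - q_M)q_M - 2q_M.
The leader's first-order condition 213/2 - 2q_M = 0 yields q_M = 213/4.
Then q_O = (213 - 2·(213/4))/4 = 213/8.
Price P = 215 - 2·(639/8) = 221/4.
Meridian's profit: (221/4 - 2)·(213/4) - 1387 = 1448.5625.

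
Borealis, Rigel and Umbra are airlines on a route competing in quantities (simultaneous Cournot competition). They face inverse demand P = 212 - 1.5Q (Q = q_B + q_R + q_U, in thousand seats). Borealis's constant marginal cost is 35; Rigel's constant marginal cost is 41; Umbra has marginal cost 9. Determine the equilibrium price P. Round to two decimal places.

74.25

Borealis's profit: π_B = (212 - 1.5Q)q_B - (35q_B). Setting ∂π_B/∂q_B = 0: 177 - 3q_B - (3/2)(q_R + q_U) = 0.
Rigel's profit: π_R = (212 - 1.5Q)q_R - (41q_R). Setting ∂π_R/∂q_R = 0: 171 - 3q_R - (3/2)(q_B + q_U) = 0.
Umbra's first-order condition: 203 - 3q_U - (3/2)(q_B + q_R) = 0.
Summing all 3 equations gives 551 − 6Q = 0, hence Q = 551/6.
Back-substituting: q_B = (177 − 551/4)/(3/2) = 157/6, q_R = (171 − 551/4)/(3/2) = 133/6, q_U = (203 − 551/4)/(3/2) = 87/2.
Total output Q = 551/6, so price P = 212 - (3/2)·(551/6) = 297/4.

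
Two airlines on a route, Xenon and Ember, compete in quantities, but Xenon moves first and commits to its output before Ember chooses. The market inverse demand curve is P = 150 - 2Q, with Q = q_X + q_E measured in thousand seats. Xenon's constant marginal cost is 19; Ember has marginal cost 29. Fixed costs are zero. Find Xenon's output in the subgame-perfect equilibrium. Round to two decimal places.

35.25

Solve by backward induction. Given q_X, the follower Ember maximises π_E = (150 - 2q_X - 2q_E)q_E - 29q_E.
Setting the follower's marginal profit to zero, 121 - 2q_X - 4q_E = 0, i.e. q_E = (121 - 2q_X)/4.
Xenon substitutes q_E(q_X) into its own profit: π_X = q_X(150 - 2q_X - (121 - 2q_X)/2) - 19q_X = (179/2 - q_X)q_X - 19q_X.
Leader FOC: 141/2 - 2q_X = 0, so q_X = 141/4.
Then q_E = (121 - 2·(141/4))/4 = 101/8.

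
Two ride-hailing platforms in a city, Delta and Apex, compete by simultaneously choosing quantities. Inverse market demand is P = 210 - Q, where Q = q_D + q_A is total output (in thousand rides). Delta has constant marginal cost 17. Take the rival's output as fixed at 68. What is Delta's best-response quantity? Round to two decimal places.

With the rival's output fixed at 68, Delta's profit is π_D = (210 - 68 - q_D)q_D - (17q_D) = (142 - q_D)q_D - (17q_D).
∂π_D/∂q_D = 125 - 2q_D = 0, so q_D = 125/2.

62.50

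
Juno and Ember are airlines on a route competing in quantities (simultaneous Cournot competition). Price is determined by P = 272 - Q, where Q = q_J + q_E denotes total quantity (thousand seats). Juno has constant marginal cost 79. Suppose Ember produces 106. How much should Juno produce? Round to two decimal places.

With the rival's output fixed at 106, Juno's profit is π_J = (272 - 106 - q_J)q_J - (79q_J) = (166 - q_J)q_J - (79q_J).
∂π_J/∂q_J = 87 - 2q_J = 0, so q_J = 87/2.

43.50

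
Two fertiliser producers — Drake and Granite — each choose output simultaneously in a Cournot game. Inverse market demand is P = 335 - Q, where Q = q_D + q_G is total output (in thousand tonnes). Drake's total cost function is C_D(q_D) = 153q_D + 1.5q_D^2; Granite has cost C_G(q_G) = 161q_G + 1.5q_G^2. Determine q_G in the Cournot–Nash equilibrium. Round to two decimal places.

Drake's profit: π_D = (335 - Q)q_D - (153q_D + (3/2)q_D²). Setting ∂π_D/∂q_D = 0: 182 - 5q_D - (q_G) = 0.
Granite's profit: π_G = (335 - Q)q_G - (161q_G + (3/2)q_G²). Setting ∂π_G/∂q_G = 0: 174 - 5q_G - (q_D) = 0.
So q_D = (182 - q_G)/5 and q_G = (174 - q_D)/5.
Solving the pair: q_D = 92/3, q_G = 86/3.

28.67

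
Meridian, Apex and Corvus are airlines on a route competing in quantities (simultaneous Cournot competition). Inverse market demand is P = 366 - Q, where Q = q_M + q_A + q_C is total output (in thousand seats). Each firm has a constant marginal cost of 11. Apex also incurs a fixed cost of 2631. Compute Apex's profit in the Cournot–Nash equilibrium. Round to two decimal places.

A representative firm's profit is π_i = q_i(366 - Q) - 11q_i.
First-order condition (treating rivals' output as given): 355 - 2q_i - Σ_{j≠i} q_j = 0.
By symmetry each firm produces the same amount; substituting Σ_{j≠i} q_j = 2q_i yields q_i = 355/4.
Price P = 366 - 1065/4 = 399/4.
Apex's profit: (399/4 - 11)·(355/4) - 2631 = 5245.5625.

5245.56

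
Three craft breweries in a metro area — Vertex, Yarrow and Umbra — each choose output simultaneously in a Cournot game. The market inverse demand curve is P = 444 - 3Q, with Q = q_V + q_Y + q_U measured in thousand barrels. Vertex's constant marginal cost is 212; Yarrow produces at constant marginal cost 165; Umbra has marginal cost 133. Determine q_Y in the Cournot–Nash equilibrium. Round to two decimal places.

Vertex's profit: π_V = (444 - 3Q)q_V - (212q_V). Setting ∂π_V/∂q_V = 0: 232 - 6q_V - 3(q_Y + q_U) = 0.
Yarrow's first-order condition: 279 - 6q_Y - 3(q_V + q_U) = 0.
Umbra's first-order condition: 311 - 6q_U - 3(q_V + q_Y) = 0.
Summing all 3 equations gives 822 − 12Q = 0, hence Q = 137/2.
Back-substituting: q_V = (232 − 411/2)/3 = 53/6, q_Y = (279 − 411/2)/3 = 49/2, q_U = (311 − 411/2)/3 = 211/6.

24.50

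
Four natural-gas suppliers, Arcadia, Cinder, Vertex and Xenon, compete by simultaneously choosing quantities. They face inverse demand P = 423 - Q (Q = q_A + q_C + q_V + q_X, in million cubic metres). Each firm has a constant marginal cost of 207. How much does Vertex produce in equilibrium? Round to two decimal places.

43.20

A representative firm's profit is π_i = q_i(423 - Q) - 207q_i.
First-order condition (treating rivals' output as given): 216 - 2q_i - Σ_{j≠i} q_j = 0.
With identical firms every q_j equals q_i, so Σ_{j≠i} q_j = 3q_i and 216 = 5q_i, giving q_i = 216/5.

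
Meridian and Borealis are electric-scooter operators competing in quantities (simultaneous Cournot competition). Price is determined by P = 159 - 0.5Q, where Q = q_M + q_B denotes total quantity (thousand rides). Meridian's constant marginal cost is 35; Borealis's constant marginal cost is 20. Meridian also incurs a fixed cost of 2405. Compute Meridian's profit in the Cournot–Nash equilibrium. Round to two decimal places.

235.22

Meridian's profit: π_M = (159 - 0.5Q)q_M - (35q_M). Setting ∂π_M/∂q_M = 0: 124 - q_M - (1/2)(q_B) = 0.
Borealis's profit: π_B = (159 - 0.5Q)q_B - (20q_B). Setting ∂π_B/∂q_B = 0: 139 - q_B - (1/2)(q_M) = 0.
Rearranging gives the reaction functions q_M = (124 - (1/2)q_B) and q_B = (139 - (1/2)q_M).
Substituting one into the other gives q_M = 218/3 and q_B = 308/3.
Price P = 159 - (1/2)·(526/3) = 214/3.
Meridian's profit: (214/3 - 35)·(218/3) - 2405 = 235.2222.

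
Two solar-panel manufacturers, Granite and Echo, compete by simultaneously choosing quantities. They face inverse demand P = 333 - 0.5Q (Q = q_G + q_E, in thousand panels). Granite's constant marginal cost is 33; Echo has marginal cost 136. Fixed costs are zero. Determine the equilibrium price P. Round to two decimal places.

Granite's profit: π_G = (333 - 0.5Q)q_G - (33q_G). Setting ∂π_G/∂q_G = 0: 300 - q_G - (1/2)(q_E) = 0.
Echo's first-order condition: 197 - q_E - (1/2)(q_G) = 0.
Rearranging gives the reaction functions q_G = (300 - (1/2)q_E) and q_E = (197 - (1/2)q_G).
Solving the pair: q_G = 806/3, q_E = 188/3.
Total output Q = 994/3, so price P = 333 - (1/2)·(994/3) = 502/3.

167.33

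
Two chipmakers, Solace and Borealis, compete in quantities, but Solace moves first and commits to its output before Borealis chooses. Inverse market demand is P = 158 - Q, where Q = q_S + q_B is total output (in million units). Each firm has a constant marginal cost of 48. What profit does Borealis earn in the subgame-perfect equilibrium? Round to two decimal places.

756.25

The follower Borealis best-responds to any q_S: π_B = (158 - Q)q_B - 48q_B.
∂π_B/∂q_B = 110 - q_S - 2q_B = 0 gives the reaction function q_B = (110 - q_S)/2.
The leader anticipates this reaction. Substituting into P = 158 - Q gives P = 103 - (1/2)q_S, so π_S = (103 - (1/2)q_S)q_S - 48q_S.
The leader's first-order condition 55 - q_S = 0 yields q_S = 55.
Then q_B = (110 - 55)/2 = 55/2.
Price P = 158 - 165/2 = 151/2.
Borealis's profit: (151/2 - 48)·(55/2) = 756.2500.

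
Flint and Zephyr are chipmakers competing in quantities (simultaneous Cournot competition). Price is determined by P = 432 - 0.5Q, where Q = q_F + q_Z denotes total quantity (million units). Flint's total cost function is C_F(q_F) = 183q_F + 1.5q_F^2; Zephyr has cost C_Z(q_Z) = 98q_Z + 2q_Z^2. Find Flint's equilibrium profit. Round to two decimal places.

5958.45

Flint's profit: π_F = (432 - 0.5Q)q_F - (183q_F + (3/2)q_F²). Setting ∂π_F/∂q_F = 0: 249 - 4q_F - (1/2)(q_Z) = 0.
Zephyr's first-order condition: 334 - 5q_Z - (1/2)(q_F) = 0.
Best responses: q_F = (249 - (1/2)q_Z)/4, q_Z = (334 - (1/2)q_F)/5.
Substituting one into the other gives q_F = 54.5823 and q_Z = 61.3418.
Price P = 432 - (1/2)·115.9241 = 374.0380.
Flint's profit: 374.0380·54.5823 - 183·54.5823 - (3/2)·54.5823² = 5958.4502.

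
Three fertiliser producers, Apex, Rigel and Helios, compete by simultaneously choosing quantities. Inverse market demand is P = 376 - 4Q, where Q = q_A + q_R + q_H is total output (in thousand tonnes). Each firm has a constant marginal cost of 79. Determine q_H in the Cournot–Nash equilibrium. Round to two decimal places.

18.56

Each firm earns π_i = (376 - 4Q)q_i - 79q_i.
First-order condition (treating rivals' output as given): 297 - 8q_i - 4·Σ_{j≠i} q_j = 0.
By symmetry each firm produces the same amount; substituting Σ_{j≠i} q_j = 2q_i yields q_i = 297/16.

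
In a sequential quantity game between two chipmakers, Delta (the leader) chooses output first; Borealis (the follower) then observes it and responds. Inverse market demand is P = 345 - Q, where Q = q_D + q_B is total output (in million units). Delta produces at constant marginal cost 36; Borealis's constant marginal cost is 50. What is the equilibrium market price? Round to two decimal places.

116.75

Solve by backward induction. Given q_D, the follower Borealis maximises π_B = (345 - q_D - q_B)q_B - 50q_B.
Setting the follower's marginal profit to zero, 295 - q_D - 2q_B = 0, i.e. q_B = (295 - q_D)/2.
Delta substitutes q_B(q_D) into its own profit: π_D = q_D(345 - q_D - (295 - q_D)/2) - 36q_D = (395/2 - (1/2)q_D)q_D - 36q_D.
Leader FOC: 323/2 - q_D = 0, so q_D = 323/2.
Then q_B = (295 - 323/2)/2 = 267/4.
Total output Q = 913/4, so price P = 345 - 913/4 = 467/4.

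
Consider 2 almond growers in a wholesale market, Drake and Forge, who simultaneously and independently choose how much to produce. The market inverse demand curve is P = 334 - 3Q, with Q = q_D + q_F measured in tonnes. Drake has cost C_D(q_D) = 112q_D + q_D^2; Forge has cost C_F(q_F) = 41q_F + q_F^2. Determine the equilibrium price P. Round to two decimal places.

193.55

Drake's profit: π_D = (334 - 3Q)q_D - (112q_D + q_D²). Setting ∂π_D/∂q_D = 0: 222 - 8q_D - 3(q_F) = 0.
Forge's first-order condition: 293 - 8q_F - 3(q_D) = 0.
Best responses: q_D = (222 - 3q_F)/8, q_F = (293 - 3q_D)/8.
Substituting one into the other gives q_D = 897/55 and q_F = 1678/55.
Total output Q = 515/11, so price P = 334 - 3·(515/11) = 193.5455.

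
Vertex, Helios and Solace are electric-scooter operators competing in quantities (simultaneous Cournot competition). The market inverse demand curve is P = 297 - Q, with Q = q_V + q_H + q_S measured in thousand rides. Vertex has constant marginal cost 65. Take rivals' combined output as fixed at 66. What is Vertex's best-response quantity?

83

With rivals' combined output fixed at 66, Vertex's profit is π_V = (297 - 66 - q_V)q_V - (65q_V) = (231 - q_V)q_V - (65q_V).
∂π_V/∂q_V = 166 - 2q_V = 0, so q_V = 83.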